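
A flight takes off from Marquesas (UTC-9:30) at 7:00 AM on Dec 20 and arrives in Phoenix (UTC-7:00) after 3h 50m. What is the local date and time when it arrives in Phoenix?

1:20 PM on December 20

Convert departure to UTC: 7:00 AM + 9:30 = 4:30 PM UTC on Dec 20.
Add 3 hours and 50 minutes travel time → 8:20 PM UTC.
Phoenix is UTC−7:00, so local arrival = 8:20 PM − 7:00 = 1:20 PM on Dec 20.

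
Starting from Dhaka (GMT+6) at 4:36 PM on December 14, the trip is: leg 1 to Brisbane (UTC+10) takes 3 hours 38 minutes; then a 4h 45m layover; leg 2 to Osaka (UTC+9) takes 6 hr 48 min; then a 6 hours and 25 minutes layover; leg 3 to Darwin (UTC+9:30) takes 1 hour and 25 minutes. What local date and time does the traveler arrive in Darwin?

7:07 PM on December 15

Convert departure to UTC: 4:36 PM − 6:00 = 10:36 AM UTC on Dec 14.
Add 3 hours 38 minutes leg 1 → 2:14 PM UTC.
Add 4 hours and 45 minutes layover in Brisbane → 6:59 PM UTC.
Add 6 hours and 48 minutes leg 2 → 1:47 AM UTC (Dec 15).
Add 6 hours 25 minutes layover in Osaka → 8:12 AM UTC.
Add 1 hour 25 minutes leg 3 → 9:37 AM UTC.
Darwin is UTC+9:30, so local arrival = 9:37 AM + 9:30 = 7:07 PM on Dec 15.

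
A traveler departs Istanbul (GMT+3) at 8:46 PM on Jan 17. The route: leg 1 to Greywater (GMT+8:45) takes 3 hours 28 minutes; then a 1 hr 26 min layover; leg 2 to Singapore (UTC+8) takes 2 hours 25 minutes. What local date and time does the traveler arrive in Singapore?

9:05 AM on January 18

Convert departure to UTC: 8:46 PM − 3:00 = 5:46 PM UTC on Jan 17.
Add 3 hours and 28 minutes leg 1 → 9:14 PM UTC.
Add 1 hour and 26 minutes layover in Greywater → 10:40 PM UTC.
Add 2 hours and 25 minutes leg 2 → 1:05 AM UTC (Jan 18).
Singapore is UTC+8:00, so local arrival = 1:05 AM + 8:00 = 9:05 AM on Jan 18.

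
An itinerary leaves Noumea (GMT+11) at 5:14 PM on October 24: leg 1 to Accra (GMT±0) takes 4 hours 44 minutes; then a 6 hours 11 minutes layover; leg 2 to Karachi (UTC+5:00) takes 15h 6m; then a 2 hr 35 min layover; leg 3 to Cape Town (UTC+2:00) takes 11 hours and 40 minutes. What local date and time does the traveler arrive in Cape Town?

12:30 AM on October 26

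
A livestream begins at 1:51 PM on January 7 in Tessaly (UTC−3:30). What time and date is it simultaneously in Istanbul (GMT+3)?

8:21 PM on Jan 7

Istanbul is 6:30 ahead of Tessaly.
Shift by the zone difference: 1:51 PM + 6:30 = 8:21 PM on Jan 7 in Istanbul.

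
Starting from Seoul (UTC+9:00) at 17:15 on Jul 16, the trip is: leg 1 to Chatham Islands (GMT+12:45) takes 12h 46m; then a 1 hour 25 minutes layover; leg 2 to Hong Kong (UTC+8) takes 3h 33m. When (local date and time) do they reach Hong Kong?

09:59 on July 17

Convert departure to UTC: 17:15 − 9:00 = 08:15 UTC on Jul 16.
Add 12 hours 46 minutes leg 1 → 21:01 UTC.
Add 1 hour and 25 minutes layover in Chatham Islands → 22:26 UTC.
Add 3 hours 33 minutes leg 2 → 01:59 UTC (Jul 17).
Hong Kong is UTC+8:00, so local arrival = 01:59 + 8:00 = 09:59 on Jul 17.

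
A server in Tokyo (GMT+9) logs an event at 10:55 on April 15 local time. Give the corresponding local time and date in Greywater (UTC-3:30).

In UTC: 10:55 − 9:00 = 01:55 on Apr 15.
Greywater is UTC−3:30: 01:55 − 3:30 = 22:25 on Apr 14.

22:25 on April 14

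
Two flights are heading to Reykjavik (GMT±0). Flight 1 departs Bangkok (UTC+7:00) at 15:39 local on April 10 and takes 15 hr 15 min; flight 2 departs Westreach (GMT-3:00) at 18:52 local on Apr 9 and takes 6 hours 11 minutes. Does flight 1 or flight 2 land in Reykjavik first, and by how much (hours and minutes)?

the second, by 19 hours 51 minutes

Flight 1 in UTC: 15:39 − 7:00 = 08:39 on Apr 10.
+15 hours 15 minutes → arrive 23:54 UTC on Apr 10.
Flight 2 in UTC: 18:52 + 3:00 = 21:52 on Apr 9.
+6 hours and 11 minutes → arrive 04:03 UTC on Apr 10.
Flight 2 lands earlier by 19 hours 51 minutes.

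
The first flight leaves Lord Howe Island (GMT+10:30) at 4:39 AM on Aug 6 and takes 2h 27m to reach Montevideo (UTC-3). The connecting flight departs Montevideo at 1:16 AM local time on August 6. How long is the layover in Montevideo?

Convert departure to UTC: 4:39 AM − 10:30 = 6:09 PM UTC on Aug 5.
Add 2 hours 27 minutes flight time → 8:36 PM UTC.
Montevideo is UTC−3:00, so local arrival = 8:36 PM − 3:00 = 5:36 PM on Aug 5.
Layover = 1:16 AM − 5:36 PM (+1 day) = 7 hours 40 minutes.

7 hours 40 minutes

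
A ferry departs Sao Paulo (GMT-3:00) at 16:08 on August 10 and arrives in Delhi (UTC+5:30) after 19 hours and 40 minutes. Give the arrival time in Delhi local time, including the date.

Convert departure to UTC: 16:08 + 3:00 = 19:08 UTC on Aug 10.
Add 19 hours 40 minutes travel time → 14:48 UTC (Aug 11).
Delhi is UTC+5:30, so local arrival = 14:48 + 5:30 = 20:18 on Aug 11.

20:18 on August 11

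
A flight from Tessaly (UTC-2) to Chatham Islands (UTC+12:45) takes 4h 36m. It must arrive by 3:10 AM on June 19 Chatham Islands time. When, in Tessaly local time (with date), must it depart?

7:49 AM on June 18

Target arrival in UTC: 3:10 AM − 12:45 = 2:25 PM on Jun 18.
Subtract 4 hours 36 minutes → departure 9:49 AM UTC on Jun 18.
Tessaly is UTC−2:00: 9:49 AM − 2:00 = 7:49 AM on Jun 18.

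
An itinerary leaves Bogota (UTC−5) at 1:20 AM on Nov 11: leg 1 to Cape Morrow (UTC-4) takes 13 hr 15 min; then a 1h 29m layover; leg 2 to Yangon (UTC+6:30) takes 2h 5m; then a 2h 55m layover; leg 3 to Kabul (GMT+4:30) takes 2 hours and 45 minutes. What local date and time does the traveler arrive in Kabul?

Convert departure to UTC: 1:20 AM + 5:00 = 6:20 AM UTC on Nov 11.
Add 13 hours 15 minutes leg 1 → 7:35 PM UTC.
Add 1 hour 29 minutes layover in Cape Morrow → 9:04 PM UTC.
Add 2 hours 5 minutes leg 2 → 11:09 PM UTC.
Add 2 hours 55 minutes layover in Yangon → 2:04 AM UTC (Nov 12).
Add 2 hours 45 minutes leg 3 → 4:49 AM UTC.
Kabul is UTC+4:30, so local arrival = 4:49 AM + 4:30 = 9:19 AM on Nov 12.

9:19 AM on November 12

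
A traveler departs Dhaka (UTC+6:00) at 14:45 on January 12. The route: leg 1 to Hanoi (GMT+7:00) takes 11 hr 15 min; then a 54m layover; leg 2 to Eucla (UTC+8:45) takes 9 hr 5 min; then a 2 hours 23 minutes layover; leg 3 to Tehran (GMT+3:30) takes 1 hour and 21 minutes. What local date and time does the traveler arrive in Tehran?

13:13 on Jan 13

Convert departure to UTC: 14:45 − 6:00 = 08:45 UTC on Jan 12.
Add 11 hours and 15 minutes leg 1 → 20:00 UTC.
Add 54 minutes layover in Hanoi → 20:54 UTC.
Add 9 hours and 5 minutes leg 2 → 05:59 UTC (Jan 13).
Add 2 hours and 23 minutes layover in Eucla → 08:22 UTC.
Add 1 hour and 21 minutes leg 3 → 09:43 UTC.
Tehran is UTC+3:30, so local arrival = 09:43 + 3:30 = 13:13 on Jan 13.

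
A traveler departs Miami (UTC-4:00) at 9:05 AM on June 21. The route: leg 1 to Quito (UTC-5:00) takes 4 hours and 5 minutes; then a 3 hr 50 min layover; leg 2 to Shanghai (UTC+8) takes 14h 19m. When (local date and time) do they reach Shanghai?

Convert departure to UTC: 9:05 AM + 4:00 = 1:05 PM UTC on Jun 21.
Add 4 hours 5 minutes leg 1 → 5:10 PM UTC.
Add 3 hours 50 minutes layover in Quito → 9:00 PM UTC.
Add 14 hours and 19 minutes leg 2 → 11:19 AM UTC (Jun 22).
Shanghai is UTC+8:00, so local arrival = 11:19 AM + 8:00 = 7:19 PM on Jun 22.

7:19 PM on June 22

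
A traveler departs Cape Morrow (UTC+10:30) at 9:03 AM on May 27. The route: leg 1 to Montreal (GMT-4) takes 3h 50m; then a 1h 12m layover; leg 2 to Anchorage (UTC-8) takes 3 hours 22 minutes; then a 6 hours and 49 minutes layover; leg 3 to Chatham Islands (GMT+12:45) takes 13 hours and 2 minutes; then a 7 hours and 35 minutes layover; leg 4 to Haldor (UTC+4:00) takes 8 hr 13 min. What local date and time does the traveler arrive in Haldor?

10:36 PM on May 28

Convert departure to UTC: 9:03 AM − 10:30 = 10:33 PM UTC on May 26.
Add 3 hours 50 minutes leg 1 → 2:23 AM UTC (May 27).
Add 1 hour and 12 minutes layover in Montreal → 3:35 AM UTC.
Add 3 hours and 22 minutes leg 2 → 6:57 AM UTC.
Add 6 hours 49 minutes layover in Anchorage → 1:46 PM UTC.
Add 13 hours and 2 minutes leg 3 → 2:48 AM UTC (May 28).
Add 7 hours 35 minutes layover in Chatham Islands → 10:23 AM UTC.
Add 8 hours 13 minutes leg 4 → 6:36 PM UTC.
Haldor is UTC+4:00, so local arrival = 6:36 PM + 4:00 = 10:36 PM on May 28.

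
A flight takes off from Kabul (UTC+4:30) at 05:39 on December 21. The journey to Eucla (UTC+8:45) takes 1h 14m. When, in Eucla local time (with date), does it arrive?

11:08 on December 21

Eucla is 4:15 ahead of Kabul.
After 1 hour 14 minutes it is 06:53 in Kabul.
Shift by the zone difference: 06:53 + 4:15 = 11:08 on Dec 21 in Eucla.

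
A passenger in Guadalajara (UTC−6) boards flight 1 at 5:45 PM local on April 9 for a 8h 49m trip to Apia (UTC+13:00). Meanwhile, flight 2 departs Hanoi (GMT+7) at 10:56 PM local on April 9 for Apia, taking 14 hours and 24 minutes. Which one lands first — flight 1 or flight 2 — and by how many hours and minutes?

the second, by 2 hours 14 minutes

Flight 1 in UTC: 5:45 PM + 6:00 = 11:45 PM on Apr 9.
+8 hours 49 minutes → arrive 8:34 AM UTC on Apr 10.
Flight 2 in UTC: 10:56 PM − 7:00 = 3:56 PM on Apr 9.
+14 hours 24 minutes → arrive 6:20 AM UTC on Apr 10.
Flight 2 lands earlier by 2 hours 14 minutes.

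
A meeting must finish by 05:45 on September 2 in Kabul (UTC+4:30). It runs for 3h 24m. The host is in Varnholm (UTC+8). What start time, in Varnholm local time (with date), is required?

Target end time in UTC: 05:45 − 4:30 = 01:15 on Sep 2.
Subtract 3 hours and 24 minutes → start 21:51 UTC on Sep 1.
Varnholm is UTC+8:00: 21:51 + 8:00 = 05:51 on Sep 2.

05:51 on September 2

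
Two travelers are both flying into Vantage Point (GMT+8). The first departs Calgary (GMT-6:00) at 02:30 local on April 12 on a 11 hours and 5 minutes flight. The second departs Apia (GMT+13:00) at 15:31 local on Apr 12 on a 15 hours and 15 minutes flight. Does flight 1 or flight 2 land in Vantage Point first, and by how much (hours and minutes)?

Flight 1 in UTC: 02:30 + 6:00 = 08:30 on Apr 12.
+11 hours and 5 minutes → arrive 19:35 UTC on Apr 12.
Flight 2 in UTC: 15:31 − 13:00 = 02:31 on Apr 12.
+15 hours and 15 minutes → arrive 17:46 UTC on Apr 12.
Flight 2 lands earlier by 1 hour 49 minutes.

the second, by 1 hour 49 minutes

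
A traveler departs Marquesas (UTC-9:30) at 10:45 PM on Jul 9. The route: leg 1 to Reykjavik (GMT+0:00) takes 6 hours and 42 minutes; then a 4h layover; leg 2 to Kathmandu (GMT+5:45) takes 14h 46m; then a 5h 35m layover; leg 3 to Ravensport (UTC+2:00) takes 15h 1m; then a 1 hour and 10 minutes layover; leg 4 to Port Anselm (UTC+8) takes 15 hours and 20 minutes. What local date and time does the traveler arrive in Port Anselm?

6:49 AM on July 13

Convert departure to UTC: 10:45 PM + 9:30 = 8:15 AM UTC on Jul 10.
Add 6 hours and 42 minutes leg 1 → 2:57 PM UTC.
Add 4 hours layover in Reykjavik → 6:57 PM UTC.
Add 14 hours and 46 minutes leg 2 → 9:43 AM UTC (Jul 11).
Add 5 hours and 35 minutes layover in Kathmandu → 3:18 PM UTC.
Add 15 hours 1 minute leg 3 → 6:19 AM UTC (Jul 12).
Add 1 hour 10 minutes layover in Ravensport → 7:29 AM UTC.
Add 15 hours and 20 minutes leg 4 → 10:49 PM UTC.
Port Anselm is UTC+8:00, so local arrival = 10:49 PM + 8:00 = 6:49 AM on Jul 13.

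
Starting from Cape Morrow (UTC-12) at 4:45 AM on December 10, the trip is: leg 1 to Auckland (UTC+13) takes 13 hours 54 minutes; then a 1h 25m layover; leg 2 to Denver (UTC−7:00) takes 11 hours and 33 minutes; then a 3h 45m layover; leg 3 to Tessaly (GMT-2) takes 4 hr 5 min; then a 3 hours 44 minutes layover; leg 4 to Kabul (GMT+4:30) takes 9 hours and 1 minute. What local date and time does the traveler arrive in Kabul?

8:42 PM on December 12

Convert departure to UTC: 4:45 AM + 12:00 = 4:45 PM UTC on Dec 10.
Add 13 hours and 54 minutes leg 1 → 6:39 AM UTC (Dec 11).
Add 1 hour 25 minutes layover in Auckland → 8:04 AM UTC.
Add 11 hours 33 minutes leg 2 → 7:37 PM UTC.
Add 3 hours 45 minutes layover in Denver → 11:22 PM UTC.
Add 4 hours 5 minutes leg 3 → 3:27 AM UTC (Dec 12).
Add 3 hours and 44 minutes layover in Tessaly → 7:11 AM UTC.
Add 9 hours 1 minute leg 4 → 4:12 PM UTC.
Kabul is UTC+4:30, so local arrival = 4:12 PM + 4:30 = 8:42 PM on Dec 12.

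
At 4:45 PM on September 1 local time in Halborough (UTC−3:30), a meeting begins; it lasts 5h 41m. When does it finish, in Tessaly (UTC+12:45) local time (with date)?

Tessaly is 16:15 ahead of Halborough.
After 5 hours and 41 minutes it is 10:26 PM in Halborough.
Shift by the zone difference: 10:26 PM + 16:15 = 2:41 PM on Sep 2 in Tessaly.

2:41 PM on Sep 2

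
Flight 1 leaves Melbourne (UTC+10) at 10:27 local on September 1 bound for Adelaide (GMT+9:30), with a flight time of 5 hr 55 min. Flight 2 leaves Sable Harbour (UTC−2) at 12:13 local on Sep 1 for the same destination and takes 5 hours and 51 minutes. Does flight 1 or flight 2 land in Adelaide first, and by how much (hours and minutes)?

the first, by 13 hours 42 minutes

Flight 1 in UTC: 10:27 − 10:00 = 00:27 on Sep 1.
+5 hours and 55 minutes → arrive 06:22 UTC on Sep 1.
Flight 2 in UTC: 12:13 + 2:00 = 14:13 on Sep 1.
+5 hours 51 minutes → arrive 20:04 UTC on Sep 1.
Flight 1 lands earlier by 13 hours 42 minutes.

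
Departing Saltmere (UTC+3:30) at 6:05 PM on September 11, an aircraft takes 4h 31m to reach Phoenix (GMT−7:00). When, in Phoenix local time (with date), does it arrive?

12:06 PM on September 11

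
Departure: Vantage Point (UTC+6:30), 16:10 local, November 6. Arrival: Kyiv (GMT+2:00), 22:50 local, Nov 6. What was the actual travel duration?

11 hours 10 minutes

Kyiv is 4:30 behind Vantage Point.
Clock-face elapsed time (ignoring zones) is 6 hours 40 minutes.
Actual elapsed = 6 hours 40 minutes + 4:30 = 11 hours 10 minutes.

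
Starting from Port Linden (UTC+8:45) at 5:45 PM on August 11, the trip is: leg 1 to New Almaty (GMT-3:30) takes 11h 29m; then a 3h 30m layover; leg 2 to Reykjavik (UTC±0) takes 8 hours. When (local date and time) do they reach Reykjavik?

Convert departure to UTC: 5:45 PM − 8:45 = 9:00 AM UTC on Aug 11.
Add 11 hours 29 minutes leg 1 → 8:29 PM UTC.
Add 3 hours 30 minutes layover in New Almaty → 11:59 PM UTC.
Add 8 hours leg 2 → 7:59 AM UTC (Aug 12).
Reykjavik is UTC+0, so local arrival is the same: 7:59 AM on Aug 12.

7:59 AM on Aug 12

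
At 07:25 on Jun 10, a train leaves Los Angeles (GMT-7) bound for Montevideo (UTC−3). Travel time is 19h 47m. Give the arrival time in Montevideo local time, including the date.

07:12 on June 11

Convert departure to UTC: 07:25 + 7:00 = 14:25 UTC on Jun 10.
Add 19 hours and 47 minutes travel time → 10:12 UTC (Jun 11).
Montevideo is UTC−3:00, so local arrival = 10:12 − 3:00 = 07:12 on Jun 11.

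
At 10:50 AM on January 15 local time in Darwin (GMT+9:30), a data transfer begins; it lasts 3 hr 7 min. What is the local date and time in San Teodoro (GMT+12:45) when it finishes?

Convert start to UTC: 10:50 AM − 9:30 = 1:20 AM UTC on Jan 15.
Add 3 hours and 7 minutes duration → 4:27 AM UTC.
San Teodoro is UTC+12:45, so local end time = 4:27 AM + 12:45 = 5:12 PM on Jan 15.

5:12 PM on Jan 15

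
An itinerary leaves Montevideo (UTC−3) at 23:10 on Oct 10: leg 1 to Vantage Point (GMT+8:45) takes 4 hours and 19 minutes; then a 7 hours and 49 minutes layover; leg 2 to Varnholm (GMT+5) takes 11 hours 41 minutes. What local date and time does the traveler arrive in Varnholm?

Convert departure to UTC: 23:10 + 3:00 = 02:10 UTC on Oct 11.
Add 4 hours 19 minutes leg 1 → 06:29 UTC.
Add 7 hours 49 minutes layover in Vantage Point → 14:18 UTC.
Add 11 hours and 41 minutes leg 2 → 01:59 UTC (Oct 12).
Varnholm is UTC+5:00, so local arrival = 01:59 + 5:00 = 06:59 on Oct 12.

06:59 on Oct 12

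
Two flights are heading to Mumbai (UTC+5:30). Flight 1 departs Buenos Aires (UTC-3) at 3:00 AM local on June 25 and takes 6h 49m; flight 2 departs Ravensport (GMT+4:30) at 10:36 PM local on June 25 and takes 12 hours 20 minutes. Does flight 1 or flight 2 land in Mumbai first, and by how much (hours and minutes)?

the first, by 17 hours 37 minutes

Flight 1 in UTC: 3:00 AM + 3:00 = 6:00 AM on Jun 25.
+6 hours and 49 minutes → arrive 12:49 PM UTC on Jun 25.
Flight 2 in UTC: 10:36 PM − 4:30 = 6:06 PM on Jun 25.
+12 hours and 20 minutes → arrive 6:26 AM UTC on Jun 26.
Flight 1 lands earlier by 17 hours 37 minutes.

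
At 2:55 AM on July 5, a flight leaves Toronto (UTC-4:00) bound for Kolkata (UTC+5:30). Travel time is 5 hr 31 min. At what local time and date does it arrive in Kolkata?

Convert departure to UTC: 2:55 AM + 4:00 = 6:55 AM UTC on Jul 5.
Add 5 hours and 31 minutes travel time → 12:26 PM UTC.
Kolkata is UTC+5:30, so local arrival = 12:26 PM + 5:30 = 5:56 PM on Jul 5.

5:56 PM on July 5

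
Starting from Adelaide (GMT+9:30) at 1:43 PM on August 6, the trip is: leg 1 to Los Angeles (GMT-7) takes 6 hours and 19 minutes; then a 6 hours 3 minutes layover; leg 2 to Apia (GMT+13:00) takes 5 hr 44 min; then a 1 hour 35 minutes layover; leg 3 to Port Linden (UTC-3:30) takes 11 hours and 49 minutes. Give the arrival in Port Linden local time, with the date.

8:13 AM on Aug 7

Convert departure to UTC: 1:43 PM − 9:30 = 4:13 AM UTC on Aug 6.
Add 6 hours and 19 minutes leg 1 → 10:32 AM UTC.
Add 6 hours and 3 minutes layover in Los Angeles → 4:35 PM UTC.
Add 5 hours 44 minutes leg 2 → 10:19 PM UTC.
Add 1 hour 35 minutes layover in Apia → 11:54 PM UTC.
Add 11 hours and 49 minutes leg 3 → 11:43 AM UTC (Aug 7).
Port Linden is UTC−3:30, so local arrival = 11:43 AM − 3:30 = 8:13 AM on Aug 7.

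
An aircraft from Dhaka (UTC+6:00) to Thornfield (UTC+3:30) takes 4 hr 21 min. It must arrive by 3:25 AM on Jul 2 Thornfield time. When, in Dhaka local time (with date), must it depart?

1:34 AM on July 2

Target arrival in UTC: 3:25 AM − 3:30 = 11:55 PM on Jul 1.
Subtract 4 hours 21 minutes → departure 7:34 PM UTC on Jul 1.
Dhaka is UTC+6:00: 7:34 PM + 6:00 = 1:34 AM on Jul 2.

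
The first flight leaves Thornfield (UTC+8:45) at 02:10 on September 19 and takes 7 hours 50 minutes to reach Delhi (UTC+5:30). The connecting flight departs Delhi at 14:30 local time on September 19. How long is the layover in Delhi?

Convert departure to UTC: 02:10 − 8:45 = 17:25 UTC on Sep 18.
Add 7 hours 50 minutes flight time → 01:15 UTC (Sep 19).
Delhi is UTC+5:30, so local arrival = 01:15 + 5:30 = 06:45 on Sep 19.
Layover = 14:30 − 06:45 = 7 hours 45 minutes.

7 hours 45 minutes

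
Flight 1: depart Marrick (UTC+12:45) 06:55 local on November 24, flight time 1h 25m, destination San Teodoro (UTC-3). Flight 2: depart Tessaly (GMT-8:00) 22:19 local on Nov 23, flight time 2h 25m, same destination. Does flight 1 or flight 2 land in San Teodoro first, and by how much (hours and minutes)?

the first, by 13 hours 9 minutes

Flight 1 in UTC: 06:55 − 12:45 = 18:10 on Nov 23.
+1 hour 25 minutes → arrive 19:35 UTC on Nov 23.
Flight 2 in UTC: 22:19 + 8:00 = 06:19 on Nov 24.
+2 hours 25 minutes → arrive 08:44 UTC on Nov 24.
Flight 1 lands earlier by 13 hours 9 minutes.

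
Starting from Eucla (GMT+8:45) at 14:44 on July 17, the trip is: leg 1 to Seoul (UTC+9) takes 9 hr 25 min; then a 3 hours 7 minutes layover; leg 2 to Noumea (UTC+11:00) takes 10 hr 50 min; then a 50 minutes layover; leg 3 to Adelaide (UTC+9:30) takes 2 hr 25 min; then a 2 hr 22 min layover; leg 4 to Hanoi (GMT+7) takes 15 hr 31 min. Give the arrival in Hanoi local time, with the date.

09:29 on July 19

Convert departure to UTC: 14:44 − 8:45 = 05:59 UTC on Jul 17.
Add 9 hours 25 minutes leg 1 → 15:24 UTC.
Add 3 hours 7 minutes layover in Seoul → 18:31 UTC.
Add 10 hours and 50 minutes leg 2 → 05:21 UTC (Jul 18).
Add 50 minutes layover in Noumea → 06:11 UTC.
Add 2 hours 25 minutes leg 3 → 08:36 UTC.
Add 2 hours and 22 minutes layover in Adelaide → 10:58 UTC.
Add 15 hours and 31 minutes leg 4 → 02:29 UTC (Jul 19).
Hanoi is UTC+7:00, so local arrival = 02:29 + 7:00 = 09:29 on Jul 19.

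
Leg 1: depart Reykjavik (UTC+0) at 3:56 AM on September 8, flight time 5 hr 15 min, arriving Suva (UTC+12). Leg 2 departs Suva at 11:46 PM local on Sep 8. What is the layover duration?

Reykjavik is at UTC+0, so departure is already 3:56 AM UTC on Sep 8.
Add 5 hours 15 minutes flight time → 9:11 AM UTC.
Suva is UTC+12:00, so local arrival = 9:11 AM + 12:00 = 9:11 PM on Sep 8.
Layover = 11:46 PM − 9:11 PM = 2 hours 35 minutes.

2 hours 35 minutes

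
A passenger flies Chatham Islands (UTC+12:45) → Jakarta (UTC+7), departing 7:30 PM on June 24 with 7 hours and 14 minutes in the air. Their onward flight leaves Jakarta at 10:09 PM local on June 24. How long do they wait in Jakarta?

1 hour 10 minutes

Convert departure to UTC: 7:30 PM − 12:45 = 6:45 AM UTC on Jun 24.
Add 7 hours and 14 minutes flight time → 1:59 PM UTC.
Jakarta is UTC+7:00, so local arrival = 1:59 PM + 7:00 = 8:59 PM on Jun 24.
Layover = 10:09 PM − 8:59 PM = 1 hour 10 minutes.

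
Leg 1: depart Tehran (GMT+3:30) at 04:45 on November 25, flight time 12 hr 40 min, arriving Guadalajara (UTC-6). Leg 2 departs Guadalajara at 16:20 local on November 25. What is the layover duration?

Convert departure to UTC: 04:45 − 3:30 = 01:15 UTC on Nov 25.
Add 12 hours 40 minutes flight time → 13:55 UTC.
Guadalajara is UTC−6:00, so local arrival = 13:55 − 6:00 = 07:55 on Nov 25.
Layover = 16:20 − 07:55 = 8 hours 25 minutes.

8 hours 25 minutes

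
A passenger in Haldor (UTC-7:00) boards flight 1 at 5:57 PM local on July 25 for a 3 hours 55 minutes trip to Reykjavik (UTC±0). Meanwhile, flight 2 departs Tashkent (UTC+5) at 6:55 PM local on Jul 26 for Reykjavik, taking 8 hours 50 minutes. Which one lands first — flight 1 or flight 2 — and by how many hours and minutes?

the first, by 17 hours 53 minutes

Flight 1 in UTC: 5:57 PM + 7:00 = 12:57 AM on Jul 26.
+3 hours and 55 minutes → arrive 4:52 AM UTC on Jul 26.
Flight 2 in UTC: 6:55 PM − 5:00 = 1:55 PM on Jul 26.
+8 hours 50 minutes → arrive 10:45 PM UTC on Jul 26.
Flight 1 lands earlier by 17 hours 53 minutes.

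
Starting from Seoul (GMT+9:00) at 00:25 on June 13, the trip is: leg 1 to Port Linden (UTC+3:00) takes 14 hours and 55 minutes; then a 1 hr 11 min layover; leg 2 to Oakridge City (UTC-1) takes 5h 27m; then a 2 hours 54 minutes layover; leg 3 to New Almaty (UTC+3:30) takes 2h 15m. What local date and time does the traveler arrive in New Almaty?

21:37 on June 13

Convert departure to UTC: 00:25 − 9:00 = 15:25 UTC on Jun 12.
Add 14 hours 55 minutes leg 1 → 06:20 UTC (Jun 13).
Add 1 hour and 11 minutes layover in Port Linden → 07:31 UTC.
Add 5 hours and 27 minutes leg 2 → 12:58 UTC.
Add 2 hours 54 minutes layover in Oakridge City → 15:52 UTC.
Add 2 hours 15 minutes leg 3 → 18:07 UTC.
New Almaty is UTC+3:30, so local arrival = 18:07 + 3:30 = 21:37 on Jun 13.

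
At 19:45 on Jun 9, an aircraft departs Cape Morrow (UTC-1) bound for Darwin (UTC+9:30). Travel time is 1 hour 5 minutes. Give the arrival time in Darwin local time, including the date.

Convert departure to UTC: 19:45 + 1:00 = 20:45 UTC on Jun 9.
Add 1 hour 5 minutes travel time → 21:50 UTC.
Darwin is UTC+9:30, so local arrival = 21:50 + 9:30 = 07:20 on Jun 10.

07:20 on June 10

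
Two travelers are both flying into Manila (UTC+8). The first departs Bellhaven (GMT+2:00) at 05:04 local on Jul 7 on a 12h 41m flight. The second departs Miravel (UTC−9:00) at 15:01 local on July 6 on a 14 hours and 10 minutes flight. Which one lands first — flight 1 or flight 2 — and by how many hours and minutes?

the second, by 1 hour 34 minutes

Flight 1 in UTC: 05:04 − 2:00 = 03:04 on Jul 7.
+12 hours and 41 minutes → arrive 15:45 UTC on Jul 7.
Flight 2 in UTC: 15:01 + 9:00 = 00:01 on Jul 7.
+14 hours and 10 minutes → arrive 14:11 UTC on Jul 7.
Flight 2 lands earlier by 1 hour 34 minutes.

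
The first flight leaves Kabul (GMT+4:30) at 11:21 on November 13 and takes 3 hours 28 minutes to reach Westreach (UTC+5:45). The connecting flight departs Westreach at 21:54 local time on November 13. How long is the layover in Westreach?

Convert departure to UTC: 11:21 − 4:30 = 06:51 UTC on Nov 13.
Add 3 hours and 28 minutes flight time → 10:19 UTC.
Westreach is UTC+5:45, so local arrival = 10:19 + 5:45 = 16:04 on Nov 13.
Layover = 21:54 − 16:04 = 5 hours 50 minutes.

5 hours 50 minutes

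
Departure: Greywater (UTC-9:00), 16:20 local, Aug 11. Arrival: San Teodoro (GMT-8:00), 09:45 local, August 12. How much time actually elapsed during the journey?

Departure in UTC: 16:20 + 9:00 = 01:20 on Aug 12.
Arrival in UTC: 09:45 + 8:00 = 17:45 on Aug 12.
Elapsed = 17:45 − 01:20 = 16 hours 25 minutes.

16 hours 25 minutes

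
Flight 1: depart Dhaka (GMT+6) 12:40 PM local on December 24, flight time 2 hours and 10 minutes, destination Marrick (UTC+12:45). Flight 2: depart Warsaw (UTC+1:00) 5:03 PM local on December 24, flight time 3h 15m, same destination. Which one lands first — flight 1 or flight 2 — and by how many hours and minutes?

the first, by 10 hours 28 minutes

Flight 1 in UTC: 12:40 PM − 6:00 = 6:40 AM on Dec 24.
+2 hours and 10 minutes → arrive 8:50 AM UTC on Dec 24.
Flight 2 in UTC: 5:03 PM − 1:00 = 4:03 PM on Dec 24.
+3 hours and 15 minutes → arrive 7:18 PM UTC on Dec 24.
Flight 1 lands earlier by 10 hours 28 minutes.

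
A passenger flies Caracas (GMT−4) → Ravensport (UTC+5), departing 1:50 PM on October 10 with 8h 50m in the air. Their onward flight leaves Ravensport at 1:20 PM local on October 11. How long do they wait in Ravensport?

5 hours 40 minutes

Convert departure to UTC: 1:50 PM + 4:00 = 5:50 PM UTC on Oct 10.
Add 8 hours 50 minutes flight time → 2:40 AM UTC (Oct 11).
Ravensport is UTC+5:00, so local arrival = 2:40 AM + 5:00 = 7:40 AM on Oct 11.
Layover = 1:20 PM − 7:40 AM = 5 hours 40 minutes.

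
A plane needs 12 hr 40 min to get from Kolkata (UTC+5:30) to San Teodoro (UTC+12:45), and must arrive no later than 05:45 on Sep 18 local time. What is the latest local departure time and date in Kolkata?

09:50 on September 17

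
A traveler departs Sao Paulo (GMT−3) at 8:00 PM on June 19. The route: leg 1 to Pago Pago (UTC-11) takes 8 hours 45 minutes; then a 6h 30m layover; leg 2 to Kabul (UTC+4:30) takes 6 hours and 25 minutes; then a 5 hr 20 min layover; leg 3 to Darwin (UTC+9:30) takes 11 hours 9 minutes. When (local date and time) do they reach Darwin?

Convert departure to UTC: 8:00 PM + 3:00 = 11:00 PM UTC on Jun 19.
Add 8 hours and 45 minutes leg 1 → 7:45 AM UTC (Jun 20).
Add 6 hours and 30 minutes layover in Pago Pago → 2:15 PM UTC.
Add 6 hours 25 minutes leg 2 → 8:40 PM UTC.
Add 5 hours 20 minutes layover in Kabul → 2:00 AM UTC (Jun 21).
Add 11 hours 9 minutes leg 3 → 1:09 PM UTC.
Darwin is UTC+9:30, so local arrival = 1:09 PM + 9:30 = 10:39 PM on Jun 21.

10:39 PM on June 21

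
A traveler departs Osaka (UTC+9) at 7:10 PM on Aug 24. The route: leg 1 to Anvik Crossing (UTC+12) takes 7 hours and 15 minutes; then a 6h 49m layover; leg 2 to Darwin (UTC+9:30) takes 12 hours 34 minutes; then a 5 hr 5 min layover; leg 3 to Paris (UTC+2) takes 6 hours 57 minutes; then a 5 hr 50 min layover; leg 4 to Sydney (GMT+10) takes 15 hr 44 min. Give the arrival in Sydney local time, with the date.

Convert departure to UTC: 7:10 PM − 9:00 = 10:10 AM UTC on Aug 24.
Add 7 hours 15 minutes leg 1 → 5:25 PM UTC.
Add 6 hours and 49 minutes layover in Anvik Crossing → 12:14 AM UTC (Aug 25).
Add 12 hours and 34 minutes leg 2 → 12:48 PM UTC.
Add 5 hours 5 minutes layover in Darwin → 5:53 PM UTC.
Add 6 hours and 57 minutes leg 3 → 12:50 AM UTC (Aug 26).
Add 5 hours and 50 minutes layover in Paris → 6:40 AM UTC.
Add 15 hours 44 minutes leg 4 → 10:24 PM UTC.
Sydney is UTC+10:00, so local arrival = 10:24 PM + 10:00 = 8:24 AM on Aug 27.

8:24 AM on August 27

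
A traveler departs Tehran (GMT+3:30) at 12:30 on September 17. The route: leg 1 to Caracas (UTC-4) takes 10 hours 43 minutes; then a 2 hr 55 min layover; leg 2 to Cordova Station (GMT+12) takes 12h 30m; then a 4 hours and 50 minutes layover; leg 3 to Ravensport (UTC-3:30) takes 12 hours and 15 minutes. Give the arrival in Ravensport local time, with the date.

00:43 on Sep 19

Convert departure to UTC: 12:30 − 3:30 = 09:00 UTC on Sep 17.
Add 10 hours 43 minutes leg 1 → 19:43 UTC.
Add 2 hours 55 minutes layover in Caracas → 22:38 UTC.
Add 12 hours and 30 minutes leg 2 → 11:08 UTC (Sep 18).
Add 4 hours and 50 minutes layover in Cordova Station → 15:58 UTC.
Add 12 hours 15 minutes leg 3 → 04:13 UTC (Sep 19).
Ravensport is UTC−3:30, so local arrival = 04:13 − 3:30 = 00:43 on Sep 19.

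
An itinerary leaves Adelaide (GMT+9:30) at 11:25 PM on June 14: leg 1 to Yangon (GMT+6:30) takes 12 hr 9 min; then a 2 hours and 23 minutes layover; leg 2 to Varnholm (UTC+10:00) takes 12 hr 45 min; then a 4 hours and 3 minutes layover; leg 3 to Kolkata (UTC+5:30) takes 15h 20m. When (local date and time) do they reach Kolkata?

Convert departure to UTC: 11:25 PM − 9:30 = 1:55 PM UTC on Jun 14.
Add 12 hours and 9 minutes leg 1 → 2:04 AM UTC (Jun 15).
Add 2 hours 23 minutes layover in Yangon → 4:27 AM UTC.
Add 12 hours 45 minutes leg 2 → 5:12 PM UTC.
Add 4 hours 3 minutes layover in Varnholm → 9:15 PM UTC.
Add 15 hours 20 minutes leg 3 → 12:35 PM UTC (Jun 16).
Kolkata is UTC+5:30, so local arrival = 12:35 PM + 5:30 = 6:05 PM on Jun 16.

6:05 PM on Jun 16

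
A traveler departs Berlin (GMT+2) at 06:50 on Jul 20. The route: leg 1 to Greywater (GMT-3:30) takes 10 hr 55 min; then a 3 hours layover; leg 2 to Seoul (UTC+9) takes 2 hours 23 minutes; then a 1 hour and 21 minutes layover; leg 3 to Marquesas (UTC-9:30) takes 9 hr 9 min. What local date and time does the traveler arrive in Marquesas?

22:08 on Jul 20

Convert departure to UTC: 06:50 − 2:00 = 04:50 UTC on Jul 20.
Add 10 hours and 55 minutes leg 1 → 15:45 UTC.
Add 3 hours layover in Greywater → 18:45 UTC.
Add 2 hours and 23 minutes leg 2 → 21:08 UTC.
Add 1 hour 21 minutes layover in Seoul → 22:29 UTC.
Add 9 hours 9 minutes leg 3 → 07:38 UTC (Jul 21).
Marquesas is UTC−9:30, so local arrival = 07:38 − 9:30 = 22:08 on Jul 20.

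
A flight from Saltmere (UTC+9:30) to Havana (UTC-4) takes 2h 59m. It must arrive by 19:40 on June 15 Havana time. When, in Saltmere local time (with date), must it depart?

Target arrival in UTC: 19:40 + 4:00 = 23:40 on Jun 15.
Subtract 2 hours 59 minutes → departure 20:41 UTC on Jun 15.
Saltmere is UTC+9:30: 20:41 + 9:30 = 06:11 on Jun 16.

06:11 on June 16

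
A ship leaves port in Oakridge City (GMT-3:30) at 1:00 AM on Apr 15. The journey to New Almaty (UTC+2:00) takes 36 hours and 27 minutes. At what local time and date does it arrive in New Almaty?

Convert departure to UTC: 1:00 AM + 3:30 = 4:30 AM UTC on Apr 15.
Add 36 hours 27 minutes travel time → 4:57 PM UTC (Apr 16).
New Almaty is UTC+2:00, so local arrival = 4:57 PM + 2:00 = 6:57 PM on Apr 16.

6:57 PM on April 16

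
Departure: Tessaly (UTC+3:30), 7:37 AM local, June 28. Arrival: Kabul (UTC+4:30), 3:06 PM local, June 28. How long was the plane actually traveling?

Departure in UTC: 7:37 AM − 3:30 = 4:07 AM on Jun 28.
Arrival in UTC: 3:06 PM − 4:30 = 10:36 AM on Jun 28.
Elapsed = 10:36 AM − 4:07 AM = 6 hours 29 minutes.

6 hours 29 minutes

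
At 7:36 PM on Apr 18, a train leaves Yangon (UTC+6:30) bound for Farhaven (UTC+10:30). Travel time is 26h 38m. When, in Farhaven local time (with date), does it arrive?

2:14 AM on April 20

Convert departure to UTC: 7:36 PM − 6:30 = 1:06 PM UTC on Apr 18.
Add 26 hours 38 minutes travel time → 3:44 PM UTC (Apr 19).
Farhaven is UTC+10:30, so local arrival = 3:44 PM + 10:30 = 2:14 AM on Apr 20.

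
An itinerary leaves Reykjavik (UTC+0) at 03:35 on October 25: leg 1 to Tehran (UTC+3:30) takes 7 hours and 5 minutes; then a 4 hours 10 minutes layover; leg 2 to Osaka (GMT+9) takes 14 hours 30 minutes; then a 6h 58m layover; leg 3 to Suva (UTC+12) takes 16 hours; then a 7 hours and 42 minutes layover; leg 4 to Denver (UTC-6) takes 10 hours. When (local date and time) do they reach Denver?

Reykjavik is at UTC+0, so departure is already 03:35 UTC on Oct 25.
Add 7 hours and 5 minutes leg 1 → 10:40 UTC.
Add 4 hours and 10 minutes layover in Tehran → 14:50 UTC.
Add 14 hours 30 minutes leg 2 → 05:20 UTC (Oct 26).
Add 6 hours 58 minutes layover in Osaka → 12:18 UTC.
Add 16 hours leg 3 → 04:18 UTC (Oct 27).
Add 7 hours 42 minutes layover in Suva → 12:00 UTC.
Add 10 hours leg 4 → 22:00 UTC.
Denver is UTC−6:00, so local arrival = 22:00 − 6:00 = 16:00 on Oct 27.

16:00 on October 27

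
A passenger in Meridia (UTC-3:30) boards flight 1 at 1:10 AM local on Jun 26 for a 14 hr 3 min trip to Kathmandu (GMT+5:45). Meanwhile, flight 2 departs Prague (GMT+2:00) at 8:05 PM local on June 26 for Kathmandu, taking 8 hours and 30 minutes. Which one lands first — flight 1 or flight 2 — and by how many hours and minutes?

Flight 1 in UTC: 1:10 AM + 3:30 = 4:40 AM on Jun 26.
+14 hours 3 minutes → arrive 6:43 PM UTC on Jun 26.
Flight 2 in UTC: 8:05 PM − 2:00 = 6:05 PM on Jun 26.
+8 hours and 30 minutes → arrive 2:35 AM UTC on Jun 27.
Flight 1 lands earlier by 7 hours 52 minutes.

the first, by 7 hours 52 minutes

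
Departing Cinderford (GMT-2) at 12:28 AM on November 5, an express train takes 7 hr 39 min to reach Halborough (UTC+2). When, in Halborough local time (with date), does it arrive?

Convert departure to UTC: 12:28 AM + 2:00 = 2:28 AM UTC on Nov 5.
Add 7 hours and 39 minutes travel time → 10:07 AM UTC.
Halborough is UTC+2:00, so local arrival = 10:07 AM + 2:00 = 12:07 PM on Nov 5.

12:07 PM on November 5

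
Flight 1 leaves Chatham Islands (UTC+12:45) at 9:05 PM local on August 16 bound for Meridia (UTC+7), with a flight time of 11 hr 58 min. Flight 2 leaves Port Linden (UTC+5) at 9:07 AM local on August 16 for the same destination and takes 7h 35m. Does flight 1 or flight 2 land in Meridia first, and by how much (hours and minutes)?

Flight 1 in UTC: 9:05 PM − 12:45 = 8:20 AM on Aug 16.
+11 hours 58 minutes → arrive 8:18 PM UTC on Aug 16.
Flight 2 in UTC: 9:07 AM − 5:00 = 4:07 AM on Aug 16.
+7 hours 35 minutes → arrive 11:42 AM UTC on Aug 16.
Flight 2 lands earlier by 8 hours 36 minutes.

the second, by 8 hours 36 minutes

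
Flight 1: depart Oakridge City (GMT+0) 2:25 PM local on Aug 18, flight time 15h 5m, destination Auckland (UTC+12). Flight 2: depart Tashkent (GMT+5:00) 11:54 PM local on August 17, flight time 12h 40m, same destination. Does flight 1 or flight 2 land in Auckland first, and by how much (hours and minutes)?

the second, by 21 hours 56 minutes

Flight 1 departs at 2:25 PM UTC (Aug 18).
+15 hours and 5 minutes → arrive 5:30 AM UTC on Aug 19.
Flight 2 in UTC: 11:54 PM − 5:00 = 6:54 PM on Aug 17.
+12 hours 40 minutes → arrive 7:34 AM UTC on Aug 18.
Flight 2 lands earlier by 21 hours 56 minutes.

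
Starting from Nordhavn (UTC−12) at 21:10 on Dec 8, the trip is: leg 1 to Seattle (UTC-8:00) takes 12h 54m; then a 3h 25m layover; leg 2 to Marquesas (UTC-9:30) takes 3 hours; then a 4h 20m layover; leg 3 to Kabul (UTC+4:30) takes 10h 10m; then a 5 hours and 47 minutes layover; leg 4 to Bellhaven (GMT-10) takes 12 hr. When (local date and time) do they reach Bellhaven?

02:46 on December 11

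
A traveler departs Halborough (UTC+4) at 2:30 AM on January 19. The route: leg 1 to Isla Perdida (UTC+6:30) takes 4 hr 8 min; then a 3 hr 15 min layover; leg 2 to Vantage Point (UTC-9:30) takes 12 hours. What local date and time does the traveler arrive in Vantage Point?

8:23 AM on January 19

Convert departure to UTC: 2:30 AM − 4:00 = 10:30 PM UTC on Jan 18.
Add 4 hours 8 minutes leg 1 → 2:38 AM UTC (Jan 19).
Add 3 hours 15 minutes layover in Isla Perdida → 5:53 AM UTC.
Add 12 hours leg 2 → 5:53 PM UTC.
Vantage Point is UTC−9:30, so local arrival = 5:53 PM − 9:30 = 8:23 AM on Jan 19.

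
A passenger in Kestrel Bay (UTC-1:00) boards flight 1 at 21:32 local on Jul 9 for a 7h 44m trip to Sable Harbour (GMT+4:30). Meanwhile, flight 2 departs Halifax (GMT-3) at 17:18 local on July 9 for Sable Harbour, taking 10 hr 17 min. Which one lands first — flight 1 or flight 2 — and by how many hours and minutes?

the first, by 19 minutes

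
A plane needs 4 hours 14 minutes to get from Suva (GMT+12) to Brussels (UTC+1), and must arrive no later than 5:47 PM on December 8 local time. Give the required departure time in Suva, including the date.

12:33 AM on December 9

Target arrival in UTC: 5:47 PM − 1:00 = 4:47 PM on Dec 8.
Subtract 4 hours 14 minutes → departure 12:33 PM UTC on Dec 8.
Suva is UTC+12:00: 12:33 PM + 12:00 = 12:33 AM on Dec 9.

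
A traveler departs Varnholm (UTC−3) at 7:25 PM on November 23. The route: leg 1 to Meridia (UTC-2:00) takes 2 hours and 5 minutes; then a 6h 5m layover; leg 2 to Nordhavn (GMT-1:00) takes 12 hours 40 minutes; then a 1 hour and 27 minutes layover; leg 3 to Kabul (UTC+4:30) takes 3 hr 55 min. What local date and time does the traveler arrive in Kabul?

5:07 AM on Nov 25

Convert departure to UTC: 7:25 PM + 3:00 = 10:25 PM UTC on Nov 23.
Add 2 hours and 5 minutes leg 1 → 12:30 AM UTC (Nov 24).
Add 6 hours 5 minutes layover in Meridia → 6:35 AM UTC.
Add 12 hours 40 minutes leg 2 → 7:15 PM UTC.
Add 1 hour and 27 minutes layover in Nordhavn → 8:42 PM UTC.
Add 3 hours 55 minutes leg 3 → 12:37 AM UTC (Nov 25).
Kabul is UTC+4:30, so local arrival = 12:37 AM + 4:30 = 5:07 AM on Nov 25.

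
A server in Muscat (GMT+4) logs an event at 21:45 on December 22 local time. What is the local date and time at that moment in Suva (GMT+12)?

05:45 on Dec 23

In UTC: 21:45 − 4:00 = 17:45 on Dec 22.
Suva is UTC+12:00: 17:45 + 12:00 = 05:45 on Dec 23.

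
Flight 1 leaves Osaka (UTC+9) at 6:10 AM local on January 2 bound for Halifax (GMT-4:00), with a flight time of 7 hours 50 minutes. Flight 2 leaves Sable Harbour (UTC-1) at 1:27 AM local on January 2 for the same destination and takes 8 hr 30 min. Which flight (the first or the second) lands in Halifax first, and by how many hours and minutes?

Flight 1 in UTC: 6:10 AM − 9:00 = 9:10 PM on Jan 1.
+7 hours 50 minutes → arrive 5:00 AM UTC on Jan 2.
Flight 2 in UTC: 1:27 AM + 1:00 = 2:27 AM on Jan 2.
+8 hours 30 minutes → arrive 10:57 AM UTC on Jan 2.
Flight 1 lands earlier by 5 hours 57 minutes.

the first, by 5 hours 57 minutes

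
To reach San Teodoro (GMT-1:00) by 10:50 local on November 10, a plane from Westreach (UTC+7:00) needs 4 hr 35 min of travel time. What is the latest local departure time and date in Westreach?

Target arrival in UTC: 10:50 + 1:00 = 11:50 on Nov 10.
Subtract 4 hours and 35 minutes → departure 07:15 UTC on Nov 10.
Westreach is UTC+7:00: 07:15 + 7:00 = 14:15 on Nov 10.

14:15 on Nov 10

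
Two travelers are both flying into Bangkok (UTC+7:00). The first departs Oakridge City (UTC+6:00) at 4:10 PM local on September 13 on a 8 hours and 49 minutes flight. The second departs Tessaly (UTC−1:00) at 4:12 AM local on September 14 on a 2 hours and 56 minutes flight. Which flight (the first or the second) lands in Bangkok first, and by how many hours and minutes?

the first, by 13 hours 9 minutes

Flight 1 in UTC: 4:10 PM − 6:00 = 10:10 AM on Sep 13.
+8 hours and 49 minutes → arrive 6:59 PM UTC on Sep 13.
Flight 2 in UTC: 4:12 AM + 1:00 = 5:12 AM on Sep 14.
+2 hours and 56 minutes → arrive 8:08 AM UTC on Sep 14.
Flight 1 lands earlier by 13 hours 9 minutes.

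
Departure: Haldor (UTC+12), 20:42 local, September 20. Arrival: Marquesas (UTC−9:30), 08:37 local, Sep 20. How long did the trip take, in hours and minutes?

9 hours 25 minutes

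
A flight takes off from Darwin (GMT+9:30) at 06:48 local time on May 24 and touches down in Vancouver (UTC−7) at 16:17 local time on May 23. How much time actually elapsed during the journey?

Departure in UTC: 06:48 − 9:30 = 21:18 on May 23.
Arrival in UTC: 16:17 + 7:00 = 23:17 on May 23.
Elapsed = 23:17 − 21:18 = 1 hour 59 minutes.

1 hour 59 minutes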